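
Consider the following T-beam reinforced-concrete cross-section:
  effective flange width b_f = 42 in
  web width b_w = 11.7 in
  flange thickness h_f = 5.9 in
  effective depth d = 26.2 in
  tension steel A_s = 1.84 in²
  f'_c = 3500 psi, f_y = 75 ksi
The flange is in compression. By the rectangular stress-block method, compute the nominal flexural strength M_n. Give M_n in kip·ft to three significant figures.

Tension: T = A_s f_y = 1.84 × 75 = 138 kips.
Try a within the flange: a = T/(0.85 f'_c b_f) = 138/(0.85 × 3.5 × 42) = 1.104 in.
Since a = 1.104 ≤ h_f = 5.9 in, the stress block lies entirely in the flange; analyse as a rectangular beam of width b_f.
M_n = T(d − a/2) = 138 × (26.2 − 0.552) = 3539.4 kip·in.
M_n = 3539.4/12 = 294.95 kip·ft.

M_n ≈ 295 kip·ft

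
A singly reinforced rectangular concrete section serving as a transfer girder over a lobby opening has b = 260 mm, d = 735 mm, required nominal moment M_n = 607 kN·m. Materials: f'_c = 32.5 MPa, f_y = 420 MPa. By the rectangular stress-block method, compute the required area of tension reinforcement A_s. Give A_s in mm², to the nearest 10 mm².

With M_n = 0.85 f'_c a b (d − a/2), solve the quadratic for a:
a = d − √(d² − 2M_n/(0.85 f'_c b)) = 735 − √(735² − 2 × 607×10⁶/(0.85 × 32.5 × 260)) = 125.74 mm.
A_s = 0.85 f'_c a b / f_y = 0.85 × 32.5 × 125.74 × 260 / 420 = 2150.3 mm².

A_s ≈ 2150 mm²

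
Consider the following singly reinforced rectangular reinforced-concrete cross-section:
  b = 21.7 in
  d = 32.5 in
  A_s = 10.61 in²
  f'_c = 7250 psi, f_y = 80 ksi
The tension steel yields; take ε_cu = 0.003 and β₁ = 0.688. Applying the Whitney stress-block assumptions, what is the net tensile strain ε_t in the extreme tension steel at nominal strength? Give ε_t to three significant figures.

a = A_s f_y/(0.85 f'_c b) = 6.347 in.
β₁ = 0.688, so c = a/β₁ = 6.347/0.688 = 9.225 in.
From the linear strain diagram with ε_cu = 0.003: ε_t = 0.003 (d − c)/c = 0.003 × (32.5 − 9.225)/9.225 = 0.00757.
Since ε_t ≥ 0.005, the section is tension-controlled.

ε_t ≈ 0.00757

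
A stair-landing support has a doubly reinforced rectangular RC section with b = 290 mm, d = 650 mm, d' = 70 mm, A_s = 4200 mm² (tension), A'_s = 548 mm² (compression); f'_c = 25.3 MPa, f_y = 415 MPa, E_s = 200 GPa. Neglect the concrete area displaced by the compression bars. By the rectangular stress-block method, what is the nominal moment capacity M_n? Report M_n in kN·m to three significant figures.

M_n ≈ 933 kN·m

Assume both tension and compression steel yield.
Net tension couple steel: A_s − A'_s = 3652 mm².
a = (A_s − A'_s) f_y / (0.85 f'_c b) = 1515580/(0.85 × 25.3 × 290) = 243.02 mm.
c = a/β₁ = 243.02/0.85 = 285.91 mm; ε'_s = 0.003(c − d')/c = 0.0023 ≥ f_y/E_s = 0.0021, so compression steel does yield.
M_n = (A_s − A'_s) f_y (d − a/2) + A'_s f_y (d − d') = [1515580 × (650 − 121.51) + 227420 × (650 − 70)] × 10⁻⁶ = 800.97 + 131.90 = 932.87 kN·m.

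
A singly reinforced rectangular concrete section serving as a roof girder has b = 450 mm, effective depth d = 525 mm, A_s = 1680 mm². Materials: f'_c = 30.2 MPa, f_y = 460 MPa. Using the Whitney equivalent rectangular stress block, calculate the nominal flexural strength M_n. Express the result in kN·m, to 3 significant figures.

T = A_s f_y = 1680 × 460 = 772800 N = 772.8 kN.
From C = T: a = T/(0.85 f'_c b) = 772800/(0.85 × 30.2 × 450) = 66.90 mm.
M_n = T(d − a/2) = 772.8 kN × (525 − 33.45) mm = 379.87 kN·m.

M_n ≈ 380 kN·m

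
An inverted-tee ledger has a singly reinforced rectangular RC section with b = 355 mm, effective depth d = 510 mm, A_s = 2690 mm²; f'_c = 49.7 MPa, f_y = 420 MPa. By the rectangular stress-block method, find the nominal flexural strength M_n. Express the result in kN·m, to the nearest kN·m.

T = A_s f_y = 2690 × 420 = 1129800 N = 1129.8 kN.
From C = T: a = T/(0.85 f'_c b) = 1129800/(0.85 × 49.7 × 355) = 75.34 mm.
M_n = T(d − a/2) = 1129.8 kN × (510 − 37.67) mm = 533.64 kN·m.

M_n ≈ 534 kN·m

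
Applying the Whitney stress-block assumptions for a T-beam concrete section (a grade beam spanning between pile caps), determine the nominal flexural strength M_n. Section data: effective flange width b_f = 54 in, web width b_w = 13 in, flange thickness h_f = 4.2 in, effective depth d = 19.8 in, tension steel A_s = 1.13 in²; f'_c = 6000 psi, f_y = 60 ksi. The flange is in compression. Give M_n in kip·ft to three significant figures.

M_n ≈ 111 kip·ft

Tension: T = A_s f_y = 1.13 × 60 = 67.8 kips.
Try a within the flange: a = T/(0.85 f'_c b_f) = 67.8/(0.85 × 6 × 54) = 0.246 in.
Since a = 0.246 ≤ h_f = 4.2 in, the stress block lies entirely in the flange; analyse as a rectangular beam of width b_f.
M_n = T(d − a/2) = 67.8 × (19.8 − 0.123) = 1334.1 kip·in.
M_n = 1334.1/12 = 111.18 kip·ft.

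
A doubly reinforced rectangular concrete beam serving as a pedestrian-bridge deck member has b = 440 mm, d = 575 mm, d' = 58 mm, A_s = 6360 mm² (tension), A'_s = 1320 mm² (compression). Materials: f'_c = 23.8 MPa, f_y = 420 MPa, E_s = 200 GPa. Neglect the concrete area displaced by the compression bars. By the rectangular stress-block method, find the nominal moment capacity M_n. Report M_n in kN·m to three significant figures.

M_n ≈ 1250 kN·m

Assume both tension and compression steel yield.
Net tension couple steel: A_s − A'_s = 5040 mm².
a = (A_s − A'_s) f_y / (0.85 f'_c b) = 2116800/(0.85 × 23.8 × 440) = 237.81 mm.
c = a/β₁ = 237.81/0.85 = 279.78 mm; ε'_s = 0.003(c − d')/c = 0.0024 ≥ f_y/E_s = 0.0021, so compression steel does yield.
M_n = (A_s − A'_s) f_y (d − a/2) + A'_s f_y (d − d') = [2116800 × (575 − 118.905) + 554400 × (575 − 58)] × 10⁻⁶ = 965.46 + 286.62 = 1252.08 kN·m.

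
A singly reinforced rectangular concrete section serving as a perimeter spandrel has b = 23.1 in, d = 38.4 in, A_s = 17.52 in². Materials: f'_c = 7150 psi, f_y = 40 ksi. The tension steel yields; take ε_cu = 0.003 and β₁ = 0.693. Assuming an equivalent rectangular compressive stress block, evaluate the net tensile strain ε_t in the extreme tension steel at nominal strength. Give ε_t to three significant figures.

ε_t ≈ 0.0130

a = A_s f_y/(0.85 f'_c b) = 4.992 in.
β₁ = 0.693, so c = a/β₁ = 4.992/0.693 = 7.203 in.
From the linear strain diagram with ε_cu = 0.003: ε_t = 0.003 (d − c)/c = 0.003 × (38.4 − 7.203)/7.203 = 0.0130.
Since ε_t ≥ 0.005, the section is tension-controlled.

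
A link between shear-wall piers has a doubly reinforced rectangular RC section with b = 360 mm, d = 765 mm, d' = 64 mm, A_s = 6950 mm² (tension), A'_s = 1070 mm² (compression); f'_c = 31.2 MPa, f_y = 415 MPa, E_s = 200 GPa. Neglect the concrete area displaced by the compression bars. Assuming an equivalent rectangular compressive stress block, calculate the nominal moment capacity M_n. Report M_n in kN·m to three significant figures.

Assume both tension and compression steel yield.
Net tension couple steel: A_s − A'_s = 5880 mm².
a = (A_s − A'_s) f_y / (0.85 f'_c b) = 2440200/(0.85 × 31.2 × 360) = 255.59 mm.
c = a/β₁ = 255.59/0.827 = 309.06 mm; ε'_s = 0.003(c − d')/c = 0.0024 ≥ f_y/E_s = 0.0021, so compression steel does yield.
M_n = (A_s − A'_s) f_y (d − a/2) + A'_s f_y (d − d') = [2440200 × (765 − 127.795) + 444050 × (765 − 64)] × 10⁻⁶ = 1554.91 + 311.28 = 1866.19 kN·m.

M_n ≈ 1870 kN·m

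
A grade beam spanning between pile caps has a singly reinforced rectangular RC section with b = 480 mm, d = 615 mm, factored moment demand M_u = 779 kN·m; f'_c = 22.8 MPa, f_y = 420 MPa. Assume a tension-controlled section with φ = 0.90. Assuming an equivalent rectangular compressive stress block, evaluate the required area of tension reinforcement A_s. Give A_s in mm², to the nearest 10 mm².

M_n = M_u/φ = 779/0.90 = 865.556 kN·m.
With M_n = 0.85 f'_c a b (d − a/2), solve the quadratic for a:
a = d − √(d² − 2M_n/(0.85 f'_c b)) = 615 − √(615² − 2 × 865.556×10⁶/(0.85 × 22.8 × 480)) = 176.67 mm.
A_s = 0.85 f'_c a b / f_y = 0.85 × 22.8 × 176.67 × 480 / 420 = 3913.0 mm².

A_s ≈ 3910 mm²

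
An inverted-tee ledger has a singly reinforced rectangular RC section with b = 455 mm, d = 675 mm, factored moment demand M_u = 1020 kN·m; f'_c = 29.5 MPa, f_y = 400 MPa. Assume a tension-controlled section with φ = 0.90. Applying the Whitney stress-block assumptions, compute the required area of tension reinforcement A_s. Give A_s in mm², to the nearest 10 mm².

A_s ≈ 4790 mm²

M_n = M_u/φ = 1020/0.90 = 1133.33 kN·m.
With M_n = 0.85 f'_c a b (d − a/2), solve the quadratic for a:
a = d − √(d² − 2M_n/(0.85 f'_c b)) = 675 − √(675² − 2 × 1133.33×10⁶/(0.85 × 29.5 × 455)) = 168.09 mm.
A_s = 0.85 f'_c a b / f_y = 0.85 × 29.5 × 168.09 × 455 / 400 = 4794.4 mm².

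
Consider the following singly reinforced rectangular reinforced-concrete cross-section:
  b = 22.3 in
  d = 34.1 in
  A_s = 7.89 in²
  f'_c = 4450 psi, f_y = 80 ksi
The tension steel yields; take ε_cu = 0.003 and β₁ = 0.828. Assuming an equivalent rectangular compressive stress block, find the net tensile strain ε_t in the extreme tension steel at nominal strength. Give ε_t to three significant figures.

ε_t ≈ 0.00832

a = A_s f_y/(0.85 f'_c b) = 7.483 in.
β₁ = 0.828, so c = a/β₁ = 7.483/0.828 = 9.037 in.
From the linear strain diagram with ε_cu = 0.003: ε_t = 0.003 (d − c)/c = 0.003 × (34.1 − 9.037)/9.037 = 0.00832.
Since ε_t ≥ 0.005, the section is tension-controlled.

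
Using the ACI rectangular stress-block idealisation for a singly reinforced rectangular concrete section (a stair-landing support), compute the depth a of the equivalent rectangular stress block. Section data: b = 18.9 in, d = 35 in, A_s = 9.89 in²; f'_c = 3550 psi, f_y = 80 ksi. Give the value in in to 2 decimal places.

a ≈ 13.87 in

T = A_s f_y = 9.89 × 80 = 791.2 kips.
a = T/(0.85 f'_c b) = 791.2/(0.85 × 3.55 × 18.9) = 13.87 in.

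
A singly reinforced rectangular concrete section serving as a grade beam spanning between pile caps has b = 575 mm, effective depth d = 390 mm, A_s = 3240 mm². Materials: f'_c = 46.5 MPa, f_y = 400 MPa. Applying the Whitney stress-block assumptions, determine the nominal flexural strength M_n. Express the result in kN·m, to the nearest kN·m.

T = A_s f_y = 3240 × 400 = 1296000 N = 1296 kN.
From C = T: a = T/(0.85 f'_c b) = 1296000/(0.85 × 46.5 × 575) = 57.02 mm.
M_n = T(d − a/2) = 1296 kN × (390 − 28.51) mm = 468.49 kN·m.

M_n ≈ 468 kN·m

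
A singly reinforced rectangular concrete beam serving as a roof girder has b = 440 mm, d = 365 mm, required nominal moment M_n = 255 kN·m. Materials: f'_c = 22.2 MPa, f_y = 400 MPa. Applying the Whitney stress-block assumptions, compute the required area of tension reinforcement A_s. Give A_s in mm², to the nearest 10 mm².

With M_n = 0.85 f'_c a b (d − a/2), solve the quadratic for a:
a = d − √(d² − 2M_n/(0.85 f'_c b)) = 365 − √(365² − 2 × 255×10⁶/(0.85 × 22.2 × 440)) = 97.04 mm.
A_s = 0.85 f'_c a b / f_y = 0.85 × 22.2 × 97.04 × 440 / 400 = 2014.3 mm².

A_s ≈ 2010 mm²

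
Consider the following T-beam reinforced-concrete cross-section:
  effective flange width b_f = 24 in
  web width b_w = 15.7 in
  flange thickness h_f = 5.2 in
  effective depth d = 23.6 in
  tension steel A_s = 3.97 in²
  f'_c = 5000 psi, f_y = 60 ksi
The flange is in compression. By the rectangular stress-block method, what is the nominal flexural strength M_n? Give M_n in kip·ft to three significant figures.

Tension: T = A_s f_y = 3.97 × 60 = 238.2 kips.
Try a within the flange: a = T/(0.85 f'_c b_f) = 238.2/(0.85 × 5 × 24) = 2.335 in.
Since a = 2.335 ≤ h_f = 5.2 in, the stress block lies entirely in the flange; analyse as a rectangular beam of width b_f.
M_n = T(d − a/2) = 238.2 × (23.6 − 1.1675) = 5343.4 kip·in.
M_n = 5343.4/12 = 445.28 kip·ft.

M_n ≈ 445 kip·ft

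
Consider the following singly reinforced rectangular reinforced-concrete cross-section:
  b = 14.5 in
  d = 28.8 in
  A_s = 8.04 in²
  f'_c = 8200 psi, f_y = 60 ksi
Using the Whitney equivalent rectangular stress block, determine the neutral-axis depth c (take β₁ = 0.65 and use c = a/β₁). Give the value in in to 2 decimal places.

c ≈ 7.34 in

T = A_s f_y = 8.04 × 60 = 482.4 kips.
a = T/(0.85 f'_c b) = 482.4/(0.85 × 8.2 × 14.5) = 4.7732 in.
With β₁ = 0.65, c = a/β₁ = 4.7732/0.65 = 7.34 in.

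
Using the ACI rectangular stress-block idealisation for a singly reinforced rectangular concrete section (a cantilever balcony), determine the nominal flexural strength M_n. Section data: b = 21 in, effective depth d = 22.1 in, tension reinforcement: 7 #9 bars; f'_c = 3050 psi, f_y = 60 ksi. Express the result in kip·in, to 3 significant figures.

A_s = 7 × 1 = 7 in².
T = A_s f_y = 7 × 60 = 420 kips.
a = T/(0.85 f'_c b) = 420/(0.85 × 3.05 × 21) = 7.715 in.
M_n = T(d − a/2) = 420 × (22.1 − 3.8575) = 7661.9 kip·in.

M_n ≈ 7660 kip·in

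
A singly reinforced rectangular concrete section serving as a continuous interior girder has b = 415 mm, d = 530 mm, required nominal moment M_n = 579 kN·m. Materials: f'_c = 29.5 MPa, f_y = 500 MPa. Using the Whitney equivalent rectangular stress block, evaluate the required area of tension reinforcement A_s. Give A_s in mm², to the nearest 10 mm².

With M_n = 0.85 f'_c a b (d − a/2), solve the quadratic for a:
a = d − √(d² − 2M_n/(0.85 f'_c b)) = 530 − √(530² − 2 × 579×10⁶/(0.85 × 29.5 × 415)) = 118.15 mm.
A_s = 0.85 f'_c a b / f_y = 0.85 × 29.5 × 118.15 × 415 / 500 = 2459.0 mm².

A_s ≈ 2460 mm²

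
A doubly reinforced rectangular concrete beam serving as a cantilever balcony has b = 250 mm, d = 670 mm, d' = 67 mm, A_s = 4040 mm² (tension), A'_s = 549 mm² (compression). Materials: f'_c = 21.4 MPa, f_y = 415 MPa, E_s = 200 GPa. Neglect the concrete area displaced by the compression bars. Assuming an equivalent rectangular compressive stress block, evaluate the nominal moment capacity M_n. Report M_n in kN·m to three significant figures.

M_n ≈ 877 kN·m

Assume both tension and compression steel yield.
Net tension couple steel: A_s − A'_s = 3491 mm².
a = (A_s − A'_s) f_y / (0.85 f'_c b) = 1448765/(0.85 × 21.4 × 250) = 318.58 mm.
c = a/β₁ = 318.58/0.85 = 374.80 mm; ε'_s = 0.003(c − d')/c = 0.0025 ≥ f_y/E_s = 0.0021, so compression steel does yield.
M_n = (A_s − A'_s) f_y (d − a/2) + A'_s f_y (d − d') = [1448765 × (670 − 159.29) + 227835 × (670 − 67)] × 10⁻⁶ = 739.90 + 137.38 = 877.28 kN·m.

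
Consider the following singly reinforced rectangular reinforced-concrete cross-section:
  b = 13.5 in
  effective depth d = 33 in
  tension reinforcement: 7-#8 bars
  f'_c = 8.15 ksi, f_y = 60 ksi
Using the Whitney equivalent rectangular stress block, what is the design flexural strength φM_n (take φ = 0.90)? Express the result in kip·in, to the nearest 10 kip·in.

A_s = 7 × 0.79 = 5.53 in².
T = A_s f_y = 5.53 × 60 = 331.8 kips.
a = T/(0.85 f'_c b) = 331.8/(0.85 × 8.15 × 13.5) = 3.548 in.
M_n = T(d − a/2) = 331.8 × (33 − 1.774) = 10360.8 kip·in.
φM_n = 0.90 × 10360.8 = 9324.7 kip·in.

φM_n ≈ 9320 kip·in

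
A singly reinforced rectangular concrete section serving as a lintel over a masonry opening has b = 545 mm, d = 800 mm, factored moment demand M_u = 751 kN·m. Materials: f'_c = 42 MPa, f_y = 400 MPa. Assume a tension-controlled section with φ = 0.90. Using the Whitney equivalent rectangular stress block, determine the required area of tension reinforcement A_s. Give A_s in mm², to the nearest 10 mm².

M_n = M_u/φ = 751/0.90 = 834.444 kN·m.
With M_n = 0.85 f'_c a b (d − a/2), solve the quadratic for a:
a = d − √(d² − 2M_n/(0.85 f'_c b)) = 800 − √(800² − 2 × 834.444×10⁶/(0.85 × 42 × 545)) = 55.54 mm.
A_s = 0.85 f'_c a b / f_y = 0.85 × 42 × 55.54 × 545 / 400 = 2701.5 mm².

A_s ≈ 2700 mm²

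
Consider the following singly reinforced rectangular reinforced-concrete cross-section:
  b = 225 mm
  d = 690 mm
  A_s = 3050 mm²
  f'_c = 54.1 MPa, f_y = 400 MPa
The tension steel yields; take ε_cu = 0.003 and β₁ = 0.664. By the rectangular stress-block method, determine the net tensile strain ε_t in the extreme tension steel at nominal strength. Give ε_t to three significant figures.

a = A_s f_y/(0.85 f'_c b) = 117.91 mm.
β₁ = 0.664, so c = a/β₁ = 117.91/0.664 = 177.58 mm.
From the linear strain diagram with ε_cu = 0.003: ε_t = 0.003 (d − c)/c = 0.003 × (690 − 177.58)/177.58 = 0.00866.
Since ε_t ≥ 0.005, the section is tension-controlled.

ε_t ≈ 0.00866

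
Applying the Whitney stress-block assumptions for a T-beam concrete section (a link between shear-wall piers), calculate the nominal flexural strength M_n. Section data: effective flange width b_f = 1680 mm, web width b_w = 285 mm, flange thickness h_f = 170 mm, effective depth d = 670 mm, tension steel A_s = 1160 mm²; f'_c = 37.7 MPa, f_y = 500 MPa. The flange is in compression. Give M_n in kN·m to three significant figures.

Tension: T = A_s f_y = 1160 × 500 = 580000 N.
Try a within the flange: a = T/(0.85 f'_c b_f) = 580000/(0.85 × 37.7 × 1680) = 10.77 mm.
Since a = 10.77 ≤ h_f = 170 mm, the stress block lies entirely in the flange; analyse as a rectangular beam of width b_f.
M_n = T(d − a/2) = 580000 × (670 − 5.385) = 385.48 × 10⁶ N·mm.
M_n = 385.48 kN·m.

M_n ≈ 385 kN·m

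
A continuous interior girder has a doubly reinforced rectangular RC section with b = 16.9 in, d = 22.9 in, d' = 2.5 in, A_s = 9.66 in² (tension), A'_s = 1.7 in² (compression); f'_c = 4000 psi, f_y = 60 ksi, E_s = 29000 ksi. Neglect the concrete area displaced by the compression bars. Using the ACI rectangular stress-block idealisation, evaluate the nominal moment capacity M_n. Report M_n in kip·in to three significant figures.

Assume both steels yield.
a = (A_s − A'_s) f_y/(0.85 f'_c b) = (9.66 − 1.7) × 60/(0.85 × 4 × 16.9) = 8.312 in.
c = a/β₁ = 8.312/0.85 = 9.779 in; ε'_s = 0.003(c − d')/c = 0.0022 ≥ ε_y = 0.0021, so the compression steel yields.
M_n = (A_s − A'_s) f_y (d − a/2) + A'_s f_y (d − d') = 477.6 × (22.9 − 4.156) + 102 × (22.9 − 2.5) = 8952.1 + 2080.8 = 11032.9 kip·in.

M_n ≈ 11000 kip·in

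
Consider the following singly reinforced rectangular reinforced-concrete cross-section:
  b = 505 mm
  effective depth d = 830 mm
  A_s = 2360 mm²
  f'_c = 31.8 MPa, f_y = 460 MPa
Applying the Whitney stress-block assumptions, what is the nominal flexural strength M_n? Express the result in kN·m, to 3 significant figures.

M_n ≈ 858 kN·m

T = A_s f_y = 2360 × 460 = 1085600 N = 1085.6 kN.
From C = T: a = T/(0.85 f'_c b) = 1085600/(0.85 × 31.8 × 505) = 79.53 mm.
M_n = T(d − a/2) = 1085.6 kN × (830 − 39.765) mm = 857.88 kN·m.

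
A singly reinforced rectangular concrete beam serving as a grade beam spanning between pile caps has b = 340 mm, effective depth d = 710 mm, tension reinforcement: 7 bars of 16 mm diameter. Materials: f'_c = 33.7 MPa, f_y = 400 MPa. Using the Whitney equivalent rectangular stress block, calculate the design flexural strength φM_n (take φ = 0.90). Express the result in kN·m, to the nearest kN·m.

φM_n ≈ 345 kN·m

A_s = 7 × 201 = 1407 mm².
T = A_s f_y = 1407 × 400 = 562800 N = 562.8 kN.
From C = T: a = T/(0.85 f'_c b) = 562800/(0.85 × 33.7 × 340) = 57.79 mm.
M_n = T(d − a/2) = 562.8 kN × (710 − 28.895) mm = 383.33 kN·m.
φM_n = 0.90 × 383.33 = 345.00 kN·m.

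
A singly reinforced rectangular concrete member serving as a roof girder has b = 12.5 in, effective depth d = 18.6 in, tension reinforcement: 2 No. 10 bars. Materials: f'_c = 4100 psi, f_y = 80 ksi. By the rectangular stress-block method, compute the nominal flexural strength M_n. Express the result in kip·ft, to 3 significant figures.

M_n ≈ 275 kip·ft

A_s = 2 × 1.27 = 2.54 in².
T = A_s f_y = 2.54 × 80 = 203.2 kips.
a = T/(0.85 f'_c b) = 203.2/(0.85 × 4.1 × 12.5) = 4.665 in.
M_n = T(d − a/2) = 203.2 × (18.6 − 2.3325) = 3305.6 kip·in = 3305.6/12 = 275.47 kip·ft.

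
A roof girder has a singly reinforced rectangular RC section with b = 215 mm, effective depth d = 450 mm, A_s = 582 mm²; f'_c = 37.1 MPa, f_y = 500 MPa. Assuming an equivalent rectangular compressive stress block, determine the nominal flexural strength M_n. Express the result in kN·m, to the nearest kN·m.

M_n ≈ 125 kN·m

T = A_s f_y = 582 × 500 = 291000 N = 291 kN.
From C = T: a = T/(0.85 f'_c b) = 291000/(0.85 × 37.1 × 215) = 42.92 mm.
M_n = T(d − a/2) = 291 kN × (450 − 21.46) mm = 124.71 kN·m.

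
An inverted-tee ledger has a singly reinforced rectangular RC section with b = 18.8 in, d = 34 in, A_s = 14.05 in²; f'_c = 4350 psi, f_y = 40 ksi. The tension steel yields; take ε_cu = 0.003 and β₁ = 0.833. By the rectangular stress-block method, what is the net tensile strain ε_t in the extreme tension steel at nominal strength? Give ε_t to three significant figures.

ε_t ≈ 0.00751

a = A_s f_y/(0.85 f'_c b) = 8.085 in.
β₁ = 0.833, so c = a/β₁ = 8.085/0.833 = 9.706 in.
From the linear strain diagram with ε_cu = 0.003: ε_t = 0.003 (d − c)/c = 0.003 × (34 − 9.706)/9.706 = 0.00751.
Since ε_t ≥ 0.005, the section is tension-controlled.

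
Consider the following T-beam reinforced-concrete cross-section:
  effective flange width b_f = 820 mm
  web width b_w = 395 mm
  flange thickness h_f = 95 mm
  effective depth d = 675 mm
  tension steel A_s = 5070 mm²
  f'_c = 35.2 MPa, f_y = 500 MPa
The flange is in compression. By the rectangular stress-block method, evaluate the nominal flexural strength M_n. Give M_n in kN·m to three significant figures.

M_n ≈ 1580 kN·m

Tension: T = A_s f_y = 5070 × 500 = 2535000 N.
Try a within the flange: a = T/(0.85 f'_c b_f) = 2535000/(0.85 × 35.2 × 820) = 103.32 mm.
a = 103.32 > h_f = 95 mm: the block extends into the web. Split into flange-overhang and web parts.
C_f = 0.85 f'_c (b_f − b_w) h_f = 0.85 × 35.2 × (820 − 395) × 95 = 1208020 N.
Remaining web compression depth: a_w = (T − C_f)/(0.85 f'_c b_w) = (2535000 − 1208020)/(0.85 × 35.2 × 395) = 112.28 mm.
M_n = C_f(d − h_f/2) + (T − C_f)(d − a_w/2) = 1208020 × (675 − 47.5) + 1326980 × (675 − 56.14) = 758.03 + 821.21 = 1579.24 × 10⁶ N·mm.
M_n = 1579.24 kN·m.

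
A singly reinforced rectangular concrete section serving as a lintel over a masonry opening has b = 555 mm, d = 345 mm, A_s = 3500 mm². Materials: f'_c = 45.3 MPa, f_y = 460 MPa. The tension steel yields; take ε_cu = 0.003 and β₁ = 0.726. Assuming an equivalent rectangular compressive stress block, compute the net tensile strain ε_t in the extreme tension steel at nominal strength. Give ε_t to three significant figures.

ε_t ≈ 0.00697

a = A_s f_y/(0.85 f'_c b) = 75.34 mm.
β₁ = 0.726, so c = a/β₁ = 75.34/0.726 = 103.77 mm.
From the linear strain diagram with ε_cu = 0.003: ε_t = 0.003 (d − c)/c = 0.003 × (345 − 103.77)/103.77 = 0.00697.
Since ε_t ≥ 0.005, the section is tension-controlled.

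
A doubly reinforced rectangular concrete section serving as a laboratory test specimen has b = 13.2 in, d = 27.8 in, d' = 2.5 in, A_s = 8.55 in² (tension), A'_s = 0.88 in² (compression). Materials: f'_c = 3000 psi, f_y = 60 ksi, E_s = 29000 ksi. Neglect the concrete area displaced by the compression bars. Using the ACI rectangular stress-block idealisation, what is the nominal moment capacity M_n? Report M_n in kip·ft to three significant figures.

Assume both steels yield.
a = (A_s − A'_s) f_y/(0.85 f'_c b) = (8.55 − 0.88) × 60/(0.85 × 3 × 13.2) = 13.672 in.
c = a/β₁ = 13.672/0.85 = 16.085 in; ε'_s = 0.003(c − d')/c = 0.0025 ≥ ε_y = 0.0021, so the compression steel yields.
M_n = (A_s − A'_s) f_y (d − a/2) + A'_s f_y (d − d') = 460.2 × (27.8 − 6.836) + 52.8 × (27.8 − 2.5) = 9647.6 + 1335.8 = 10983.4 kip·in = 10983.4/12 = 915.28 kip·ft.

M_n ≈ 915 kip·ft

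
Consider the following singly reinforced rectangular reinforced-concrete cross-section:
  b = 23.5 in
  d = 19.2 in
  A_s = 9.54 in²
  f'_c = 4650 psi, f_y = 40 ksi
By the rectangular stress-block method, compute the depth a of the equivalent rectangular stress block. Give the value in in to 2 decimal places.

a ≈ 4.11 in

T = A_s f_y = 9.54 × 40 = 381.6 kips.
a = T/(0.85 f'_c b) = 381.6/(0.85 × 4.65 × 23.5) = 4.11 in.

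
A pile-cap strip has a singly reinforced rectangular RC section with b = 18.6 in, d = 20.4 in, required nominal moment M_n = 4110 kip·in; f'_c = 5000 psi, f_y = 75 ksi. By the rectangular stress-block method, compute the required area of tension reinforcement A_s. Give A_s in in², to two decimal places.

From M_n = 0.85 f'_c a b (d − a/2):
a = d − √(d² − 2M_n/(0.85 f'_c b)) = 20.4 − √(20.4² − 2 × 4110/(0.85 × 5 × 18.6)) = 2.732 in.
A_s = 0.85 f'_c a b / f_y = 0.85 × 5 × 2.732 × 18.6 / 75 = 2.880 in².

A_s ≈ 2.88 in²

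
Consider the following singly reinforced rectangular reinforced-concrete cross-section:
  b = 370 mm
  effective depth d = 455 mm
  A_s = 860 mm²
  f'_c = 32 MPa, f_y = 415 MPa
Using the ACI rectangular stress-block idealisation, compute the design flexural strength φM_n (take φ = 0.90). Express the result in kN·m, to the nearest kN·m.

T = A_s f_y = 860 × 415 = 356900 N = 356.9 kN.
From C = T: a = T/(0.85 f'_c b) = 356900/(0.85 × 32 × 370) = 35.46 mm.
M_n = T(d − a/2) = 356.9 kN × (455 − 17.73) mm = 156.06 kN·m.
φM_n = 0.90 × 156.06 = 140.45 kN·m.

φM_n ≈ 140 kN·m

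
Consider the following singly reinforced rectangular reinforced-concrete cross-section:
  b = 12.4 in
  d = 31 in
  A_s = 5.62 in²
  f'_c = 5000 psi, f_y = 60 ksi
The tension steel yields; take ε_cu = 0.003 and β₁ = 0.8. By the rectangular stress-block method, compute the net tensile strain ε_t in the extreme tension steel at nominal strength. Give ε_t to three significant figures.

a = A_s f_y/(0.85 f'_c b) = 6.398 in.
β₁ = 0.8, so c = a/β₁ = 6.398/0.8 = 7.998 in.
From the linear strain diagram with ε_cu = 0.003: ε_t = 0.003 (d − c)/c = 0.003 × (31 − 7.998)/7.998 = 0.00863.
Since ε_t ≥ 0.005, the section is tension-controlled.

ε_t ≈ 0.00863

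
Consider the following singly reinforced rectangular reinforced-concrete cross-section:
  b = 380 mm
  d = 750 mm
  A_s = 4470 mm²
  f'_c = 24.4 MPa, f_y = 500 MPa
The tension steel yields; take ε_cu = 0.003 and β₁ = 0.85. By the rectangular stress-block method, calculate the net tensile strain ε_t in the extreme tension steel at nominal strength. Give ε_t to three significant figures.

a = A_s f_y/(0.85 f'_c b) = 283.59 mm.
β₁ = 0.85, so c = a/β₁ = 283.59/0.85 = 333.64 mm.
From the linear strain diagram with ε_cu = 0.003: ε_t = 0.003 (d − c)/c = 0.003 × (750 − 333.64)/333.64 = 0.00374.
ε_t < 0.004 — the section is over-reinforced for flexure under ACI limits.

ε_t ≈ 0.00374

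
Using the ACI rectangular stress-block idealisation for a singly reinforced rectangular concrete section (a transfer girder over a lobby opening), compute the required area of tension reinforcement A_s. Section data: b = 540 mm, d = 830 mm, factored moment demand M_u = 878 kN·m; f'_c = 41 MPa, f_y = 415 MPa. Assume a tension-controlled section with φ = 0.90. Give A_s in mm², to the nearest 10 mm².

M_n = M_u/φ = 878/0.90 = 975.556 kN·m.
With M_n = 0.85 f'_c a b (d − a/2), solve the quadratic for a:
a = d − √(d² − 2M_n/(0.85 f'_c b)) = 830 − √(830² − 2 × 975.556×10⁶/(0.85 × 41 × 540)) = 65.00 mm.
A_s = 0.85 f'_c a b / f_y = 0.85 × 41 × 65.00 × 540 / 415 = 2947.6 mm².

A_s ≈ 2950 mm²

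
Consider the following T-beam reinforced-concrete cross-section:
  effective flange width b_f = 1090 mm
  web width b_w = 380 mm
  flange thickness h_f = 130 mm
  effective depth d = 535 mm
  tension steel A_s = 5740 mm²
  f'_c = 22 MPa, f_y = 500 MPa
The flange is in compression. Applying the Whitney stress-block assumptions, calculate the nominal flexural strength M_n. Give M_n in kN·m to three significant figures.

M_n ≈ 1330 kN·m

Tension: T = A_s f_y = 5740 × 500 = 2870000 N.
Try a within the flange: a = T/(0.85 f'_c b_f) = 2870000/(0.85 × 22 × 1090) = 140.80 mm.
a = 140.80 > h_f = 130 mm: the block extends into the web. Split into flange-overhang and web parts.
C_f = 0.85 f'_c (b_f − b_w) h_f = 0.85 × 22 × (1090 − 380) × 130 = 1726010 N.
Remaining web compression depth: a_w = (T − C_f)/(0.85 f'_c b_w) = (2870000 − 1726010)/(0.85 × 22 × 380) = 160.99 mm.
M_n = C_f(d − h_f/2) + (T − C_f)(d − a_w/2) = 1726010 × (535 − 65) + 1143990 × (535 − 80.495) = 811.22 + 519.95 = 1331.17 × 10⁶ N·mm.
M_n = 1331.17 kN·m.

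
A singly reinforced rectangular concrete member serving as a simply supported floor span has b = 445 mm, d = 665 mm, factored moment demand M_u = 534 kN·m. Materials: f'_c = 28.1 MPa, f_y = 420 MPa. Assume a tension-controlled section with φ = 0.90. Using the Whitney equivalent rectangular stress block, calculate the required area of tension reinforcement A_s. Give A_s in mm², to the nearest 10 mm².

M_n = M_u/φ = 534/0.90 = 593.333 kN·m.
With M_n = 0.85 f'_c a b (d − a/2), solve the quadratic for a:
a = d − √(d² − 2M_n/(0.85 f'_c b)) = 665 − √(665² − 2 × 593.333×10⁶/(0.85 × 28.1 × 445)) = 90.04 mm.
A_s = 0.85 f'_c a b / f_y = 0.85 × 28.1 × 90.04 × 445 / 420 = 2278.6 mm².

A_s ≈ 2280 mm²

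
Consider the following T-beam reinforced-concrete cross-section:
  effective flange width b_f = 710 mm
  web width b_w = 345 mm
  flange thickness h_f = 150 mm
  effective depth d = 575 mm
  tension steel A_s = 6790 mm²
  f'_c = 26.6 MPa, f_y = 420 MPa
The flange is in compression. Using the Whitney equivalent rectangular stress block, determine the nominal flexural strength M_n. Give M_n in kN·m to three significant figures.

M_n ≈ 1380 kN·m

Tension: T = A_s f_y = 6790 × 420 = 2851800 N.
Try a within the flange: a = T/(0.85 f'_c b_f) = 2851800/(0.85 × 26.6 × 710) = 177.65 mm.
a = 177.65 > h_f = 150 mm: the block extends into the web. Split into flange-overhang and web parts.
C_f = 0.85 f'_c (b_f − b_w) h_f = 0.85 × 26.6 × (710 − 345) × 150 = 1237898 N.
Remaining web compression depth: a_w = (T − C_f)/(0.85 f'_c b_w) = (2851800 − 1237898)/(0.85 × 26.6 × 345) = 206.90 mm.
M_n = C_f(d − h_f/2) + (T − C_f)(d − a_w/2) = 1237898 × (575 − 75) + 1613902 × (575 − 103.45) = 618.95 + 761.04 = 1379.99 × 10⁶ N·mm.
M_n = 1379.99 kN·m.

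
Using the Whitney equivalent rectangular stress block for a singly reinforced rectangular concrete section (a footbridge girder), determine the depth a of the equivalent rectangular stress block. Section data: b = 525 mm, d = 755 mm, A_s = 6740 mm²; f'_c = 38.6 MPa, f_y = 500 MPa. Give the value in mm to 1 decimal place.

a ≈ 195.6 mm

T = A_s f_y = 6740 × 500 = 3370000 N = 3370 kN.
Setting C = 0.85 f'_c a b equal to T: a = 3370000/(0.85 × 38.6 × 525) = 195.6 mm.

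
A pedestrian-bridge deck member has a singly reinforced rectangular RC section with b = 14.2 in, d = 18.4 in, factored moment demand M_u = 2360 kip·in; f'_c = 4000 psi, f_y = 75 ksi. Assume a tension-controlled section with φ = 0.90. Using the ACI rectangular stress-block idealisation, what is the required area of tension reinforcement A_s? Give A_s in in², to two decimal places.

A_s ≈ 2.08 in²

M_n = M_u/φ = 2360/0.90 = 2622.22 kip·in.
From M_n = 0.85 f'_c a b (d − a/2):
a = d − √(d² − 2M_n/(0.85 f'_c b)) = 18.4 − √(18.4² − 2 × 2622.22/(0.85 × 4 × 14.2)) = 3.236 in.
A_s = 0.85 f'_c a b / f_y = 0.85 × 4 × 3.236 × 14.2 / 75 = 2.083 in².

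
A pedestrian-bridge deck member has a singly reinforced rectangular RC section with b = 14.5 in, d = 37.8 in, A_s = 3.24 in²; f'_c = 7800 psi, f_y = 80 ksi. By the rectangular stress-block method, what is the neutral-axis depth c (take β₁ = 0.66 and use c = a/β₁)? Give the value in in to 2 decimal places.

T = A_s f_y = 3.24 × 80 = 259.2 kips.
a = T/(0.85 f'_c b) = 259.2/(0.85 × 7.8 × 14.5) = 2.6962 in.
With β₁ = 0.66, c = a/β₁ = 2.6962/0.66 = 4.09 in.

c ≈ 4.09 in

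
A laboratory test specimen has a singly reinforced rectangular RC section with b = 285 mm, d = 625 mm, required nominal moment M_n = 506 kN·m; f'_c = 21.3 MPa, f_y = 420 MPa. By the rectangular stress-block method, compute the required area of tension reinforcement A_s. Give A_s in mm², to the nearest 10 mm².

A_s ≈ 2260 mm²

With M_n = 0.85 f'_c a b (d − a/2), solve the quadratic for a:
a = d − √(d² − 2M_n/(0.85 f'_c b)) = 625 − √(625² − 2 × 506×10⁶/(0.85 × 21.3 × 285)) = 183.98 mm.
A_s = 0.85 f'_c a b / f_y = 0.85 × 21.3 × 183.98 × 285 / 420 = 2260.3 mm².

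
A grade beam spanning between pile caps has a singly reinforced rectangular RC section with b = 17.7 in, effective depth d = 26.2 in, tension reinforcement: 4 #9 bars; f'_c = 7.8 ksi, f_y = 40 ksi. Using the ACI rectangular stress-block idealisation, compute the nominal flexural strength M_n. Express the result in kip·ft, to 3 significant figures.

M_n ≈ 340 kip·ft

A_s = 4 × 1 = 4 in².
T = A_s f_y = 4 × 40 = 160 kips.
a = T/(0.85 f'_c b) = 160/(0.85 × 7.8 × 17.7) = 1.363 in.
M_n = T(d − a/2) = 160 × (26.2 − 0.6815) = 4083.0 kip·in = 4083.0/12 = 340.25 kip·ft.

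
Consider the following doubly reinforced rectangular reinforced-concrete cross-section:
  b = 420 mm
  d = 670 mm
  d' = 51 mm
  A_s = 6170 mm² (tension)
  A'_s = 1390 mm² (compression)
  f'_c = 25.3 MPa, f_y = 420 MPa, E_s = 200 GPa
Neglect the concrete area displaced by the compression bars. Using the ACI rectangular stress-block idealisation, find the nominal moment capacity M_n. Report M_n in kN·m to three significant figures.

Assume both tension and compression steel yield.
Net tension couple steel: A_s − A'_s = 4780 mm².
a = (A_s − A'_s) f_y / (0.85 f'_c b) = 2007600/(0.85 × 25.3 × 420) = 222.27 mm.
c = a/β₁ = 222.27/0.85 = 261.49 mm; ε'_s = 0.003(c − d')/c = 0.0024 ≥ f_y/E_s = 0.0021, so compression steel does yield.
M_n = (A_s − A'_s) f_y (d − a/2) + A'_s f_y (d − d') = [2007600 × (670 − 111.135) + 583800 × (670 − 51)] × 10⁻⁶ = 1121.98 + 361.37 = 1483.35 kN·m.

M_n ≈ 1480 kN·m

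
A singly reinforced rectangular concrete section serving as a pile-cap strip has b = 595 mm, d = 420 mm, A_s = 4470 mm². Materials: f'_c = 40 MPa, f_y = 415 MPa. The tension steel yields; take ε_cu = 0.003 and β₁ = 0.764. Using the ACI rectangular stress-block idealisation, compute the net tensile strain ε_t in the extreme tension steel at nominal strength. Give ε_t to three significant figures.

ε_t ≈ 0.00750

a = A_s f_y/(0.85 f'_c b) = 91.70 mm.
β₁ = 0.764, so c = a/β₁ = 91.70/0.764 = 120.03 mm.
From the linear strain diagram with ε_cu = 0.003: ε_t = 0.003 (d − c)/c = 0.003 × (420 − 120.03)/120.03 = 0.00750.
Since ε_t ≥ 0.005, the section is tension-controlled.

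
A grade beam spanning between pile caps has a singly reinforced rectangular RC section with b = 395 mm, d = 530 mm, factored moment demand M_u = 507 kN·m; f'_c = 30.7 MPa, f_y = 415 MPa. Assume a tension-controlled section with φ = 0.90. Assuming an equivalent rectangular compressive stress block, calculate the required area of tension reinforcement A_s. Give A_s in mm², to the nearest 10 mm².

A_s ≈ 2880 mm²

M_n = M_u/φ = 507/0.90 = 563.333 kN·m.
With M_n = 0.85 f'_c a b (d − a/2), solve the quadratic for a:
a = d − √(d² − 2M_n/(0.85 f'_c b)) = 530 − √(530² − 2 × 563.333×10⁶/(0.85 × 30.7 × 395)) = 115.76 mm.
A_s = 0.85 f'_c a b / f_y = 0.85 × 30.7 × 115.76 × 395 / 415 = 2875.2 mm².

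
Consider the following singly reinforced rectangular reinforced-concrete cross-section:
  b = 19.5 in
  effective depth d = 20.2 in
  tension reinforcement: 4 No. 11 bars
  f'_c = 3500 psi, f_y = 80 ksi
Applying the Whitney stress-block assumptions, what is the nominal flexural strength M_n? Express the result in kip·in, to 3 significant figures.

M_n ≈ 7940 kip·in

A_s = 4 × 1.56 = 6.24 in².
T = A_s f_y = 6.24 × 80 = 499.2 kips.
a = T/(0.85 f'_c b) = 499.2/(0.85 × 3.5 × 19.5) = 8.605 in.
M_n = T(d − a/2) = 499.2 × (20.2 − 4.3025) = 7936.0 kip·in.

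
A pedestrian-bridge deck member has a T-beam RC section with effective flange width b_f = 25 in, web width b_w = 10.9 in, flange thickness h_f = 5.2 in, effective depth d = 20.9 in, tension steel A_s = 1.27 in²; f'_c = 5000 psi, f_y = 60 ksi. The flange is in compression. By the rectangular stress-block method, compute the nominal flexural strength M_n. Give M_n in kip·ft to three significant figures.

M_n ≈ 130 kip·ft

Tension: T = A_s f_y = 1.27 × 60 = 76.2 kips.
Try a within the flange: a = T/(0.85 f'_c b_f) = 76.2/(0.85 × 5 × 25) = 0.717 in.
Since a = 0.717 ≤ h_f = 5.2 in, the stress block lies entirely in the flange; analyse as a rectangular beam of width b_f.
M_n = T(d − a/2) = 76.2 × (20.9 − 0.3585) = 1565.3 kip·in.
M_n = 1565.3/12 = 130.44 kip·ft.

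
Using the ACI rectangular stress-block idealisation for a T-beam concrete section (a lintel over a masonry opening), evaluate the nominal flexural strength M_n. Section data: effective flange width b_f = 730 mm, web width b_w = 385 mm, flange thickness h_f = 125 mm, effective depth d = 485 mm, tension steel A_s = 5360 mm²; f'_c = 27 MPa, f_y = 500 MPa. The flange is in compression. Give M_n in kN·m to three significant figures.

M_n ≈ 1080 kN·m

Tension: T = A_s f_y = 5360 × 500 = 2680000 N.
Try a within the flange: a = T/(0.85 f'_c b_f) = 2680000/(0.85 × 27 × 730) = 159.97 mm.
a = 159.97 > h_f = 125 mm: the block extends into the web. Split into flange-overhang and web parts.
C_f = 0.85 f'_c (b_f − b_w) h_f = 0.85 × 27 × (730 − 385) × 125 = 989719 N.
Remaining web compression depth: a_w = (T − C_f)/(0.85 f'_c b_w) = (2680000 − 989719)/(0.85 × 27 × 385) = 191.30 mm.
M_n = C_f(d − h_f/2) + (T − C_f)(d − a_w/2) = 989719 × (485 − 62.5) + 1690281 × (485 − 95.65) = 418.16 + 658.11 = 1076.27 × 10⁶ N·mm.
M_n = 1076.27 kN·m.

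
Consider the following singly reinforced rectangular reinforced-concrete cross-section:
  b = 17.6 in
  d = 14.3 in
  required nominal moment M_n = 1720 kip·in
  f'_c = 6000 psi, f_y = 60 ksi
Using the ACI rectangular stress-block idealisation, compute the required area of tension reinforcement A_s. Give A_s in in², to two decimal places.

A_s ≈ 2.11 in²

From M_n = 0.85 f'_c a b (d − a/2):
a = d − √(d² − 2M_n/(0.85 f'_c b)) = 14.3 − √(14.3² − 2 × 1720/(0.85 × 6 × 17.6)) = 1.409 in.
A_s = 0.85 f'_c a b / f_y = 0.85 × 6 × 1.409 × 17.6 / 60 = 2.108 in².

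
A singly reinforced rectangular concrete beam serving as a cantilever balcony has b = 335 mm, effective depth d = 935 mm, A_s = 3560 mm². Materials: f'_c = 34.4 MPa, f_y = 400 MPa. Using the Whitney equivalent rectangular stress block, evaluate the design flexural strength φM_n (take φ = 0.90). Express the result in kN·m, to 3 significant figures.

T = A_s f_y = 3560 × 400 = 1424000 N = 1424 kN.
From C = T: a = T/(0.85 f'_c b) = 1424000/(0.85 × 34.4 × 335) = 145.37 mm.
M_n = T(d − a/2) = 1424 kN × (935 − 72.685) mm = 1227.94 kN·m.
φM_n = 0.90 × 1227.94 = 1105.15 kN·m.

φM_n ≈ 1110 kN·m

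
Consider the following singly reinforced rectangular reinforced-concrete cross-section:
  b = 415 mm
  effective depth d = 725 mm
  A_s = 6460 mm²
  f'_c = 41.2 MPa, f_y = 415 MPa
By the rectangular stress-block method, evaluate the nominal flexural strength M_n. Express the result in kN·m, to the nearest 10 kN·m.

T = A_s f_y = 6460 × 415 = 2680900 N = 2680.9 kN.
From C = T: a = T/(0.85 f'_c b) = 2680900/(0.85 × 41.2 × 415) = 184.47 mm.
M_n = T(d − a/2) = 2680.9 kN × (725 − 92.235) mm = 1696.38 kN·m.

M_n ≈ 1700 kN·m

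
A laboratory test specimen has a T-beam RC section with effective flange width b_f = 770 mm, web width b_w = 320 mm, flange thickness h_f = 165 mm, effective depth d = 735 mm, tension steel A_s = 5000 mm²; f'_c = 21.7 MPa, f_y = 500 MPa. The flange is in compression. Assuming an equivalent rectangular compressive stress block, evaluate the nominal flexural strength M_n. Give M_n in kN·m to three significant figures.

Tension: T = A_s f_y = 5000 × 500 = 2500000 N.
Try a within the flange: a = T/(0.85 f'_c b_f) = 2500000/(0.85 × 21.7 × 770) = 176.02 mm.
a = 176.02 > h_f = 165 mm: the block extends into the web. Split into flange-overhang and web parts.
C_f = 0.85 f'_c (b_f − b_w) h_f = 0.85 × 21.7 × (770 − 320) × 165 = 1369541 N.
Remaining web compression depth: a_w = (T − C_f)/(0.85 f'_c b_w) = (2500000 − 1369541)/(0.85 × 21.7 × 320) = 191.53 mm.
M_n = C_f(d − h_f/2) + (T − C_f)(d − a_w/2) = 1369541 × (735 − 82.5) + 1130459 × (735 − 95.765) = 893.63 + 722.63 = 1616.26 × 10⁶ N·mm.
M_n = 1616.26 kN·m.

M_n ≈ 1620 kN·m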